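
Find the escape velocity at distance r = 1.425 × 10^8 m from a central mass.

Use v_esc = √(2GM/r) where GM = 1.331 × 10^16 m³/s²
r = 1.425 × 10^8 m
GM = 1.331 × 10^16 m³/s²
2GM/r = 2 × (1.331 × 10^16) / (1.425 × 10^8) = 1.86807 × 10^8 m²/s²
v_esc = √(2GM/r) = 13667.7 m/s ≈ 13.67 km/s

Final answer: 13.67 km/s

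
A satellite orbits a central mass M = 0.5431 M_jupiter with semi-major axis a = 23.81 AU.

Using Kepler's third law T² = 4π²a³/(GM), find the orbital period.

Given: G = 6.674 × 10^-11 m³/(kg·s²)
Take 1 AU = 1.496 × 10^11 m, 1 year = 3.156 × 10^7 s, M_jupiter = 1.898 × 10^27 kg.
M = 0.5431 M_jupiter = 1.0308 × 10^27 kg
GM = G × M = 6.674 × 10^-11 × 1.0308 × 10^27 = 6.87958 × 10^16 m³/s²
a = 23.81 AU = 3.56198 × 10^12 m
a³ = 4.51932 × 10^37 m³
T = 2π √(a³/GM) = 2π √((4.51932 × 10^37) / (6.87958 × 10^16)) = 2π × 2.56304 × 10^10 s
T = 1.61041 × 10^11 s ≈ 5103 years

Final answer: 5103 years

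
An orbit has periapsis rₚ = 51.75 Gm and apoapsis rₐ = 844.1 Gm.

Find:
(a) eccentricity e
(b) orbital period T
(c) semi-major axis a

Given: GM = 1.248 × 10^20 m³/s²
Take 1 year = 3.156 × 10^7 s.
rₚ = 51.75 Gm = 5.175 × 10^10 m
rₐ = 844.1 Gm = 8.441 × 10^11 m
GM = 1.248 × 10^20 m³/s²
a = (rₚ + rₐ)/2 = 4.47925 × 10^11 m
e = (rₐ − rₚ)/(rₐ + rₚ) = (7.9235 × 10^11) / (8.9585 × 10^11) = 0.884467
(a) e = 0.884467 ≈ 0.8845
(b) a³ = 8.98702 × 10^34 m³;  T = 2π √(a³/GM) = 2π × 2.68349 × 10^7 s = 1.68609 × 10^8 s ≈ 5.342 years
(c) a = 4.47925 × 10^11 m ≈ 447.9 Gm

Final answer:
(a) eccentricity e = 0.8845
(b) orbital period T = 5.342 years
(c) semi-major axis a = 447.9 Gm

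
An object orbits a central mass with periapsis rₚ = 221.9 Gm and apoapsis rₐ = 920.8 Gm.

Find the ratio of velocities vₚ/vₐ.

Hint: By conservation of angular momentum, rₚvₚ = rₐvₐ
rₚ = 221.9 Gm = 2.219 × 10^11 m
rₐ = 920.8 Gm = 9.208 × 10^11 m
rₚvₚ = rₐvₐ  ⇒  vₚ/vₐ = rₐ/rₚ
vₚ/vₐ = (9.208 × 10^11) / (2.219 × 10^11) = 4.14962

Final answer: vₚ/vₐ = 4.15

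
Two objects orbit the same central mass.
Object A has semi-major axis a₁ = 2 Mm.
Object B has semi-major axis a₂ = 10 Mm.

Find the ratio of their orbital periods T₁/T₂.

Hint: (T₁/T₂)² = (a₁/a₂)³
a₁ = 2 Mm = 2 × 10^6 m
a₂ = 10 Mm = 1 × 10^7 m
a₁/a₂ = 0.2
T₁/T₂ = (a₁/a₂)^(3/2) = (0.2)^1.5 = 0.0894427

Final answer: T₁/T₂ = 0.08944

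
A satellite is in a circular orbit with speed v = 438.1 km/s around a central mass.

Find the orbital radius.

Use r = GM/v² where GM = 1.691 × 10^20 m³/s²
v = 438.1 km/s = 438100 m/s
GM = 1.691 × 10^20 m³/s²
v² = 1.91932 × 10^11 m²/s²
r = GM/v² = (1.691 × 10^20) / (1.91932 × 10^11) = 8.81043 × 10^8 m ≈ 881 Mm

Final answer: 881 Mm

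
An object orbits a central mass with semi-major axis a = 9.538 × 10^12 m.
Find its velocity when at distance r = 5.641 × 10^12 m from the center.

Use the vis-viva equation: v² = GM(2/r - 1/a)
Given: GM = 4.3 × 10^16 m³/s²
a = 9.538 × 10^12 m
r = 5.641 × 10^12 m
GM = 4.3 × 10^16 m³/s²
2/r − 1/a = 3.54547 × 10^-13 − 1.04844 × 10^-13 = 2.49703 × 10^-13 m⁻¹
v² = GM (2/r − 1/a) = 10737.2 m²/s²
v = 103.621 m/s ≈ 103.6 m/s

Final answer: 103.6 m/s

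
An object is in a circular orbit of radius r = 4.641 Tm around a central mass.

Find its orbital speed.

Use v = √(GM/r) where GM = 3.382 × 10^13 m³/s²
r = 4.641 Tm = 4.641 × 10^12 m
GM = 3.382 × 10^13 m³/s²
GM/r = (3.382 × 10^13) / (4.641 × 10^12) = 7.28722 m²/s²
v = √(GM/r) = 2.69949 m/s ≈ 2.699 m/s

Final answer: 2.699 m/s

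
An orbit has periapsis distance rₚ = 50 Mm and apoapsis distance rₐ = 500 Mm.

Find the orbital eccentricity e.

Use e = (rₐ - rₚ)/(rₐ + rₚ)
rₚ = 50 Mm = 5 × 10^7 m
rₐ = 500 Mm = 5 × 10^8 m
rₐ − rₚ = 4.5 × 10^8 m
rₐ + rₚ = 5.5 × 10^8 m
e = (rₐ − rₚ)/(rₐ + rₚ) = 0.818182

Final answer: e = 0.8182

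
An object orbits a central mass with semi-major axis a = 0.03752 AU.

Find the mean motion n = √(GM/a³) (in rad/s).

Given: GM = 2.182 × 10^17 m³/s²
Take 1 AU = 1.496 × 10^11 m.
a = 0.03752 AU = 5.61299 × 10^9 m
GM = 2.182 × 10^17 m³/s²
a³ = 1.76841 × 10^29 m³
GM/a³ = (2.182 × 10^17) / (1.76841 × 10^29) = 1.23388 × 10^-12 s⁻²
n = √(GM/a³) = 1.1108 × 10^-6 rad/s ≈ 1.111 × 10^-6 rad/s

Final answer: n = 1.111 × 10^-6 rad/s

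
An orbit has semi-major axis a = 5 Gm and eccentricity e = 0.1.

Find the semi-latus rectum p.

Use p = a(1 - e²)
a = 5 Gm = 5 × 10^9 m
e = 0.1,  e² = 0.01,  1 − e² = 0.99
p = a(1 − e²) = 5 × 10^9 m × 0.99 = 4.95 × 10^9 m ≈ 4.95 Gm

Final answer: p = 4.95 Gm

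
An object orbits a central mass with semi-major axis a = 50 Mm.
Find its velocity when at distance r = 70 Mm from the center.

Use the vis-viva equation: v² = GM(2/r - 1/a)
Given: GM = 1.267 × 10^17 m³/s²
a = 50 Mm = 5 × 10^7 m
r = 70 Mm = 7 × 10^7 m
GM = 1.267 × 10^17 m³/s²
2/r − 1/a = 2.85714 × 10^-8 − 2 × 10^-8 = 8.57143 × 10^-9 m⁻¹
v² = GM (2/r − 1/a) = 1.086 × 10^9 m²/s²
v = 32954.5 m/s ≈ 32.95 km/s

Final answer: 32.95 km/s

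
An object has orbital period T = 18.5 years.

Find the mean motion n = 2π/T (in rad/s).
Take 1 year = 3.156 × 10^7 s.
T = 18.5 years = 5.8386 × 10^8 s
n = 2π / (5.8386 × 10^8 s) = 1.07615 × 10^-8 rad/s ≈ 1.076 × 10^-8 rad/s

Final answer: n = 1.076 × 10^-8 rad/s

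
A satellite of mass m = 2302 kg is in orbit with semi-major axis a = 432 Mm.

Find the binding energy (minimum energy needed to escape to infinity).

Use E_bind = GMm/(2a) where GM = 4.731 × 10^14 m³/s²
a = 432 Mm = 4.32 × 10^8 m
GM = 4.731 × 10^14 m³/s²
m = 2302 kg
GMm = 4.731 × 10^14 × 2302 = 1.08908 × 10^18 m³·kg/s²
2a = 8.64 × 10^8 m
E_bind = GMm/(2a) = 1.2605 × 10^9 J ≈ 1.261 GJ

Final answer: 1.261 GJ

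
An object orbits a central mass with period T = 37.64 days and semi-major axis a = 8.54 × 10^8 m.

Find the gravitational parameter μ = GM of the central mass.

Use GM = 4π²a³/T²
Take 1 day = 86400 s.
T = 37.64 days = 3.2521 × 10^6 s
a = 8.54 × 10^8 m
a³ = 6.22836 × 10^26 m³
T² = 1.05761 × 10^13 s²
GM = 4π² × (6.22836 × 10^26) / (1.05761 × 10^13) = 2.32491 × 10^15 m³/s²
GM ≈ 2.325 × 10^15 m³/s²

Final answer: GM = 2.325 × 10^15 m³/s²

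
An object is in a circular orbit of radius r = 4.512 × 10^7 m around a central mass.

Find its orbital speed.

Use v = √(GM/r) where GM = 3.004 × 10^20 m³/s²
r = 4.512 × 10^7 m
GM = 3.004 × 10^20 m³/s²
GM/r = (3.004 × 10^20) / (4.512 × 10^7) = 6.6578 × 10^12 m²/s²
v = √(GM/r) = 2.58027 × 10^6 m/s ≈ 2580 km/s

Final answer: 2580 km/s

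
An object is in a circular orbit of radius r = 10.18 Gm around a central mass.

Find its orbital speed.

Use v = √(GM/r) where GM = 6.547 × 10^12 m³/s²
r = 10.18 Gm = 1.018 × 10^10 m
GM = 6.547 × 10^12 m³/s²
GM/r = (6.547 × 10^12) / (1.018 × 10^10) = 643.124 m²/s²
v = √(GM/r) = 25.3599 m/s ≈ 25.36 m/s

Final answer: 25.36 m/s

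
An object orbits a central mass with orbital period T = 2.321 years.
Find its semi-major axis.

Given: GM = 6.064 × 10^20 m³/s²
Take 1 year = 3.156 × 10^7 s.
T = 2.321 years = 7.32508 × 10^7 s
GM = 6.064 × 10^20 m³/s²
Kepler's third law: a³ = GM T² / (4π²)
T² = 5.36567 × 10^15 s²
a³ = (6.064 × 10^20) × (5.36567 × 10^15) / (4π²) = 8.24183 × 10^34 m³
a = (a³)^(1/3) = 4.35186 × 10^11 m ≈ 435.2 Gm

Final answer: 435.2 Gm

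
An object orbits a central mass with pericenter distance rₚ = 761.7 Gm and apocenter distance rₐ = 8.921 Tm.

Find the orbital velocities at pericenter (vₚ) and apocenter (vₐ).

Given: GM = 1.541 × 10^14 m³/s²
rₚ = 761.7 Gm = 7.617 × 10^11 m
rₐ = 8.921 Tm = 8.921 × 10^12 m
GM = 1.541 × 10^14 m³/s²
a = (rₚ + rₐ)/2 = 4.84135 × 10^12 m
Vis-viva: v² = GM (2/r − 1/a)
vₚ² = 1.541 × 10^14 × (2.62571 × 10^-12 − 2.06554 × 10^-13) = 372.791 m²/s²
vₚ = 19.3078 m/s ≈ 19.31 m/s
vₐ² = 1.541 × 10^14 × (2.2419 × 10^-13 − 2.06554 × 10^-13) = 2.71773 m²/s²
vₐ = 1.64855 m/s ≈ 1.649 m/s

Final answer: vₚ = 19.31 m/s, vₐ = 1.649 m/s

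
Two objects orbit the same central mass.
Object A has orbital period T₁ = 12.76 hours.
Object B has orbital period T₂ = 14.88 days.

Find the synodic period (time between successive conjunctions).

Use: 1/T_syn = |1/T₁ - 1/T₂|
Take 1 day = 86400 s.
T₁ = 12.76 hours = 45936 s
T₂ = 14.88 days = 1.28563 × 10^6 s
1/T₁ = 2.17694 × 10^-5 s⁻¹
1/T₂ = 7.77828 × 10^-7 s⁻¹
|1/T₁ − 1/T₂| = 2.09916 × 10^-5 s⁻¹
T_syn = 1 / |1/T₁ − 1/T₂| = 47638.1 s ≈ 13.23 hours

Final answer: T_syn = 13.23 hours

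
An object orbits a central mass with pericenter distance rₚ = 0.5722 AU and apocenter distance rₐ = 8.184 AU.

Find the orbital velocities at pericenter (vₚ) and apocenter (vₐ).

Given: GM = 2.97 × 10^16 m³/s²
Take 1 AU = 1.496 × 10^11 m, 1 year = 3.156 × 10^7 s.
rₚ = 0.5722 AU = 8.56011 × 10^10 m
rₐ = 8.184 AU = 1.22433 × 10^12 m
GM = 2.97 × 10^16 m³/s²
a = (rₚ + rₐ)/2 = 6.54964 × 10^11 m
Vis-viva: v² = GM (2/r − 1/a)
vₚ² = 2.97 × 10^16 × (2.33642 × 10^-11 − 1.5268 × 10^-12) = 648570 m²/s²
vₚ = 805.339 m/s ≈ 0.1699 AU/year
vₐ² = 2.97 × 10^16 × (1.63355 × 10^-12 − 1.5268 × 10^-12) = 3170.45 m²/s²
vₐ = 56.3068 m/s ≈ 56.31 m/s

Final answer: vₚ = 0.1699 AU/year, vₐ = 56.31 m/s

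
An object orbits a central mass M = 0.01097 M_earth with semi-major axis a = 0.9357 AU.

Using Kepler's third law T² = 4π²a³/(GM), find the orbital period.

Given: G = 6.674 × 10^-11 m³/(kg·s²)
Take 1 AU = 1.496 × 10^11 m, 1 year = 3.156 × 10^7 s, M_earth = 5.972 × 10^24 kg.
M = 0.01097 M_earth = 6.55128 × 10^22 kg
GM = G × M = 6.674 × 10^-11 × 6.55128 × 10^22 = 4.37233 × 10^12 m³/s²
a = 0.9357 AU = 1.39981 × 10^11 m
a³ = 2.74287 × 10^33 m³
T = 2π √(a³/GM) = 2π √((2.74287 × 10^33) / (4.37233 × 10^12)) = 2π × 2.50464 × 10^10 s
T = 1.57371 × 10^11 s ≈ 4986 years

Final answer: 4986 years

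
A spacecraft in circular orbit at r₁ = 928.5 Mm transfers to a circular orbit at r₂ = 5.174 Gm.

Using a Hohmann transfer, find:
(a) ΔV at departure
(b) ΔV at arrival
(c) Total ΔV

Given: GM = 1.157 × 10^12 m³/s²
r₁ = 928.5 Mm = 9.285 × 10^8 m
r₂ = 5.174 Gm = 5.174 × 10^9 m
GM = 1.157 × 10^12 m³/s²
Transfer ellipse: a_t = (r₁ + r₂)/2 = 3.05125 × 10^9 m
Circular speed at r₁: v₁ = √(GM/r₁) = 35.3001 m/s
Transfer speed at r₁ (periapsis): v₁ₜ = √(GM(2/r₁ − 1/a_t)) = 45.9674 m/s
(a) ΔV₁ = v₁ₜ − v₁ = 10.6673 m/s ≈ 10.67 m/s
Circular speed at r₂: v₂ = √(GM/r₂) = 14.9539 m/s
Transfer speed at r₂ (apoapsis): v₂ₜ = √(GM(2/r₂ − 1/a_t)) = 8.24908 m/s
(b) ΔV₂ = v₂ − v₂ₜ = 6.70479 m/s ≈ 6.705 m/s
(c) ΔV_total = ΔV₁ + ΔV₂ = 17.3721 m/s ≈ 17.37 m/s

Final answer:
(a) ΔV₁ = 10.67 m/s
(b) ΔV₂ = 6.705 m/s
(c) ΔV_total = 17.37 m/s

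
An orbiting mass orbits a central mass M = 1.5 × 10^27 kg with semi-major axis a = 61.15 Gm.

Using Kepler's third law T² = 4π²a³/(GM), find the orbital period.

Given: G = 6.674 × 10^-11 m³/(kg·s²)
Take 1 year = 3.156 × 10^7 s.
M = 1.5 × 10^27 kg
GM = G × M = 6.674 × 10^-11 × 1.5 × 10^27 = 1.0011 × 10^17 m³/s²
a = 61.15 Gm = 6.115 × 10^10 m
a³ = 2.2866 × 10^32 m³
T = 2π √(a³/GM) = 2π √((2.2866 × 10^32) / (1.0011 × 10^17)) = 2π × 4.77921 × 10^7 s
T = 3.00287 × 10^8 s ≈ 9.515 years

Final answer: 9.515 years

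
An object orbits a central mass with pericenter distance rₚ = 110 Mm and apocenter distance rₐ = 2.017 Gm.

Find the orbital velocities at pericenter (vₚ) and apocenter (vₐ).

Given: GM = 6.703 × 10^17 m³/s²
rₚ = 110 Mm = 1.1 × 10^8 m
rₐ = 2.017 Gm = 2.017 × 10^9 m
GM = 6.703 × 10^17 m³/s²
a = (rₚ + rₐ)/2 = 1.0635 × 10^9 m
Vis-viva: v² = GM (2/r − 1/a)
vₚ² = 6.703 × 10^17 × (1.81818 × 10^-8 − 9.40291 × 10^-10) = 1.1557 × 10^10 m²/s²
vₚ = 107503 m/s ≈ 107.5 km/s
vₐ² = 6.703 × 10^17 × (9.91572 × 10^-10 − 9.40291 × 10^-10) = 3.43731 × 10^7 m²/s²
vₐ = 5862.86 m/s ≈ 5.863 km/s

Final answer: vₚ = 107.5 km/s, vₐ = 5.863 km/s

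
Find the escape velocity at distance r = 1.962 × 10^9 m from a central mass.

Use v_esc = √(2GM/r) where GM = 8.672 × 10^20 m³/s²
r = 1.962 × 10^9 m
GM = 8.672 × 10^20 m³/s²
2GM/r = 2 × (8.672 × 10^20) / (1.962 × 10^9) = 8.83996 × 10^11 m²/s²
v_esc = √(2GM/r) = 940211 m/s ≈ 940.2 km/s

Final answer: 940.2 km/s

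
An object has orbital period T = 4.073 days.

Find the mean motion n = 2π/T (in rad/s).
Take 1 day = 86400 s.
T = 4.073 days = 351907 s
n = 2π / 351907 s = 1.78547 × 10^-5 rad/s ≈ 1.785 × 10^-5 rad/s

Final answer: n = 1.785 × 10^-5 rad/s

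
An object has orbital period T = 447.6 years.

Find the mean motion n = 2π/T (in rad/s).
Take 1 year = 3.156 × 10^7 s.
T = 447.6 years = 1.41263 × 10^10 s
n = 2π / (1.41263 × 10^10 s) = 4.44788 × 10^-10 rad/s ≈ 4.448 × 10^-10 rad/s

Final answer: n = 4.448 × 10^-10 rad/s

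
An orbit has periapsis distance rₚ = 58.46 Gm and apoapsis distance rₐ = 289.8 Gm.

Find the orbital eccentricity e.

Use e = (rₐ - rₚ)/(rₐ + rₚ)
rₚ = 58.46 Gm = 5.846 × 10^10 m
rₐ = 289.8 Gm = 2.898 × 10^11 m
rₐ − rₚ = 2.3134 × 10^11 m
rₐ + rₚ = 3.4826 × 10^11 m
e = (rₐ − rₚ)/(rₐ + rₚ) = 0.664274

Final answer: e = 0.6643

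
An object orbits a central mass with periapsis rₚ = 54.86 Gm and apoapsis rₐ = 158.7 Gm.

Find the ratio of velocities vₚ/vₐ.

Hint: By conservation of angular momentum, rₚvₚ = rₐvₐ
rₚ = 54.86 Gm = 5.486 × 10^10 m
rₐ = 158.7 Gm = 1.587 × 10^11 m
rₚvₚ = rₐvₐ  ⇒  vₚ/vₐ = rₐ/rₚ
vₚ/vₐ = (1.587 × 10^11) / (5.486 × 10^10) = 2.89282

Final answer: vₚ/vₐ = 2.893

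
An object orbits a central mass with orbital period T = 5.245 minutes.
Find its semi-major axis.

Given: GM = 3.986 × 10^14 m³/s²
T = 5.245 minutes = 314.7 s
GM = 3.986 × 10^14 m³/s²
Kepler's third law: a³ = GM T² / (4π²)
T² = 99036.1 s²
a³ = (3.986 × 10^14) × 99036.1 / (4π²) = 9.99933 × 10^17 m³
a = (a³)^(1/3) = 999978 m ≈ 1000 km

Final answer: 1000 km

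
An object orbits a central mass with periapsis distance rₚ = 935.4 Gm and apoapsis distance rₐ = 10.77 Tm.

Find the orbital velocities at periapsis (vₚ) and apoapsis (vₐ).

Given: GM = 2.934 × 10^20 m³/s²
rₚ = 935.4 Gm = 9.354 × 10^11 m
rₐ = 10.77 Tm = 1.077 × 10^13 m
GM = 2.934 × 10^20 m³/s²
a = (rₚ + rₐ)/2 = 5.8527 × 10^12 m
Vis-viva: v² = GM (2/r − 1/a)
vₚ² = 2.934 × 10^20 × (2.13812 × 10^-12 − 1.70861 × 10^-13) = 5.77194 × 10^8 m²/s²
vₚ = 24024.9 m/s ≈ 24.02 km/s
vₐ² = 2.934 × 10^20 × (1.85701 × 10^-13 − 1.70861 × 10^-13) = 4.35397 × 10^6 m²/s²
vₐ = 2086.62 m/s ≈ 2.087 km/s

Final answer: vₚ = 24.02 km/s, vₐ = 2.087 km/s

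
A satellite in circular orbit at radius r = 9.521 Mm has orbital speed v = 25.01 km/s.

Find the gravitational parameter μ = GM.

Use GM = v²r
r = 9.521 Mm = 9.521 × 10^6 m
v = 25.01 km/s = 25010 m/s
v² = 6.255 × 10^8 m²/s²
GM = v²r = 6.255 × 10^8 × 9.521 × 10^6 = 5.95539 × 10^15 m³/s²
GM ≈ 5.955 × 10^15 m³/s²

Final answer: GM = 5.955 × 10^15 m³/s²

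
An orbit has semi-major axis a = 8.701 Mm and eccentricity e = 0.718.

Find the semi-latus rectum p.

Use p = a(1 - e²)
a = 8.701 Mm = 8.701 × 10^6 m
e = 0.718,  e² = 0.515524,  1 − e² = 0.484476
p = a(1 − e²) = 8.701 × 10^6 m × 0.484476 = 4.21543 × 10^6 m ≈ 4.215 Mm

Final answer: p = 4.215 Mm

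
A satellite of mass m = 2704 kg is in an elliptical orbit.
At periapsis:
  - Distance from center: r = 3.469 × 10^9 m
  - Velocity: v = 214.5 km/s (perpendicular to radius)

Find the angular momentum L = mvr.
r = 3.469 × 10^9 m
v = 214.5 km/s = 214500 m/s
vr = 214500 × 3.469 × 10^9 = 7.441 × 10^14 m²/s
L = m × vr = 2704 × 7.441 × 10^14 = 2.01205 × 10^18 kg·m²/s ≈ 2.012 × 10^18 kg·m²/s

Final answer: L = 2.012 × 10^18 kg·m²/s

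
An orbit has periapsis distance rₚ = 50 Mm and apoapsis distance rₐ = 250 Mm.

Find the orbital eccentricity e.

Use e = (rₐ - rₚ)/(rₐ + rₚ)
rₚ = 50 Mm = 5 × 10^7 m
rₐ = 250 Mm = 2.5 × 10^8 m
rₐ − rₚ = 2 × 10^8 m
rₐ + rₚ = 3 × 10^8 m
e = (rₐ − rₚ)/(rₐ + rₚ) = 0.666667

Final answer: e = 0.6667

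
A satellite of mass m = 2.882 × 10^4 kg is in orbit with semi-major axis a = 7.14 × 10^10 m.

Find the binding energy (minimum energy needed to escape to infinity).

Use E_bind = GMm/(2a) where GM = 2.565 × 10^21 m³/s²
a = 7.14 × 10^10 m
GM = 2.565 × 10^21 m³/s²
m = 2.882 × 10^4 kg
GMm = 2.565 × 10^21 × 28820 = 7.39233 × 10^25 m³·kg/s²
2a = 1.428 × 10^11 m
E_bind = GMm/(2a) = 5.1767 × 10^14 J ≈ 517.7 TJ

Final answer: 517.7 TJ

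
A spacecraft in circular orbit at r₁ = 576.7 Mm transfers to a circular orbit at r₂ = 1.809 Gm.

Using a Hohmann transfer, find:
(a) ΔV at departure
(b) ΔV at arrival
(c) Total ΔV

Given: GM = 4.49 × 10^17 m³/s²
r₁ = 576.7 Mm = 5.767 × 10^8 m
r₂ = 1.809 Gm = 1.809 × 10^9 m
GM = 4.49 × 10^17 m³/s²
Transfer ellipse: a_t = (r₁ + r₂)/2 = 1.19285 × 10^9 m
Circular speed at r₁: v₁ = √(GM/r₁) = 27902.8 m/s
Transfer speed at r₁ (periapsis): v₁ₜ = √(GM(2/r₁ − 1/a_t)) = 34361.7 m/s
(a) ΔV₁ = v₁ₜ − v₁ = 6458.87 m/s ≈ 6.459 km/s
Circular speed at r₂: v₂ = √(GM/r₂) = 15754.5 m/s
Transfer speed at r₂ (apoapsis): v₂ₜ = √(GM(2/r₂ − 1/a_t)) = 10954.3 m/s
(b) ΔV₂ = v₂ − v₂ₜ = 4800.14 m/s ≈ 4.8 km/s
(c) ΔV_total = ΔV₁ + ΔV₂ = 11259 m/s ≈ 11.26 km/s

Final answer:
(a) ΔV₁ = 6.459 km/s
(b) ΔV₂ = 4.8 km/s
(c) ΔV_total = 11.26 km/s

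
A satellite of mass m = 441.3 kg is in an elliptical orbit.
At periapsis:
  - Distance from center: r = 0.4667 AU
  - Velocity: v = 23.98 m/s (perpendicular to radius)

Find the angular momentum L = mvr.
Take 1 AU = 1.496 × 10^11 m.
r = 0.4667 AU = 6.98183 × 10^10 m
v = 23.98 m/s
vr = 23.98 × 6.98183 × 10^10 = 1.67424 × 10^12 m²/s
L = m × vr = 441.3 × 1.67424 × 10^12 = 7.38844 × 10^14 kg·m²/s ≈ 7.388 × 10^14 kg·m²/s

Final answer: L = 7.388 × 10^14 kg·m²/s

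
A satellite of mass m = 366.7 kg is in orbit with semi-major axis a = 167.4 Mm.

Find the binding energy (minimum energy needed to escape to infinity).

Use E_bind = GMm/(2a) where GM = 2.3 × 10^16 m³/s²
a = 167.4 Mm = 1.674 × 10^8 m
GM = 2.3 × 10^16 m³/s²
m = 366.7 kg
GMm = 2.3 × 10^16 × 366.7 = 8.4341 × 10^18 m³·kg/s²
2a = 3.348 × 10^8 m
E_bind = GMm/(2a) = 2.51915 × 10^10 J ≈ 25.19 GJ

Final answer: 25.19 GJ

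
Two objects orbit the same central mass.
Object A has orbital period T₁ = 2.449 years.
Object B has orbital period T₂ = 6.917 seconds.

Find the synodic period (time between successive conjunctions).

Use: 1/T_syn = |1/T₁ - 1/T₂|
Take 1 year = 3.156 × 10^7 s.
T₁ = 2.449 years = 7.72904 × 10^7 s
T₂ = 6.917 seconds
1/T₁ = 1.29382 × 10^-8 s⁻¹
1/T₂ = 0.144571 s⁻¹
|1/T₁ − 1/T₂| = 0.144571 s⁻¹
T_syn = 1 / |1/T₁ − 1/T₂| = 6.917 s ≈ 6.917 seconds

Final answer: T_syn = 6.917 seconds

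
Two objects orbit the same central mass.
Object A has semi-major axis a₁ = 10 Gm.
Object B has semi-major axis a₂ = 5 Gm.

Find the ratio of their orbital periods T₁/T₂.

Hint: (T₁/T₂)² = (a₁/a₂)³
a₁ = 10 Gm = 1 × 10^10 m
a₂ = 5 Gm = 5 × 10^9 m
a₁/a₂ = 2
T₁/T₂ = (a₁/a₂)^(3/2) = (2)^1.5 = 2.82843

Final answer: T₁/T₂ = 2.828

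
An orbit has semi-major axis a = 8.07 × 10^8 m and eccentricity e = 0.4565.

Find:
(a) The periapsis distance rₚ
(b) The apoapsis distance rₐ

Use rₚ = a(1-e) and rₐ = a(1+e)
a = 8.07 × 10^8 m
e = 0.4565:  1 − e = 0.5435,  1 + e = 1.4565
(a) rₚ = a(1 − e) = 8.07 × 10^8 m × 0.5435 = 4.38604 × 10^8 m ≈ 4.386 × 10^8 m
(b) rₐ = a(1 + e) = 8.07 × 10^8 m × 1.4565 = 1.1754 × 10^9 m ≈ 1.175 × 10^9 m

Final answer:
(a) rₚ = 4.386 × 10^8 m
(b) rₐ = 1.175 × 10^9 m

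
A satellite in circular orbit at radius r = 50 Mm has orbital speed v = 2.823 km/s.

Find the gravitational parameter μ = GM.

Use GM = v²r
r = 50 Mm = 5 × 10^7 m
v = 2.823 km/s = 2823 m/s
v² = 7.96933 × 10^6 m²/s²
GM = v²r = 7.96933 × 10^6 × 5 × 10^7 = 3.98466 × 10^14 m³/s²
GM ≈ 3.985 × 10^14 m³/s²

Final answer: GM = 3.985 × 10^14 m³/s²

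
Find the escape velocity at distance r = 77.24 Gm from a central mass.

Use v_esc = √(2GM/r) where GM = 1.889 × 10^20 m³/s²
r = 77.24 Gm = 7.724 × 10^10 m
GM = 1.889 × 10^20 m³/s²
2GM/r = 2 × (1.889 × 10^20) / (7.724 × 10^10) = 4.89125 × 10^9 m²/s²
v_esc = √(2GM/r) = 69937.5 m/s ≈ 69.94 km/s

Final answer: 69.94 km/s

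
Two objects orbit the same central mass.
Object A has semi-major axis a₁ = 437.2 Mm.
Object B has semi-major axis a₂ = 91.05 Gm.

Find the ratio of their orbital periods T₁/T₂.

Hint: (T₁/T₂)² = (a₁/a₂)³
a₁ = 437.2 Mm = 4.372 × 10^8 m
a₂ = 91.05 Gm = 9.105 × 10^10 m
a₁/a₂ = 0.00480176
T₁/T₂ = (a₁/a₂)^(3/2) = (0.00480176)^1.5 = 0.000332736

Final answer: T₁/T₂ = 0.0003327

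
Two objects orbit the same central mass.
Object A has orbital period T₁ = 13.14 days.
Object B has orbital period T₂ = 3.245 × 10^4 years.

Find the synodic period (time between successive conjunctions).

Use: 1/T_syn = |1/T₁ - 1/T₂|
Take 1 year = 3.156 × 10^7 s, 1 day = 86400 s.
T₁ = 13.14 days = 1.1353 × 10^6 s
T₂ = 3.245 × 10^4 years = 1.02412 × 10^12 s
1/T₁ = 8.80828 × 10^-7 s⁻¹
1/T₂ = 9.76446 × 10^-13 s⁻¹
|1/T₁ − 1/T₂| = 8.80827 × 10^-7 s⁻¹
T_syn = 1 / |1/T₁ − 1/T₂| = 1.1353 × 10^6 s ≈ 13.14 days

Final answer: T_syn = 13.14 days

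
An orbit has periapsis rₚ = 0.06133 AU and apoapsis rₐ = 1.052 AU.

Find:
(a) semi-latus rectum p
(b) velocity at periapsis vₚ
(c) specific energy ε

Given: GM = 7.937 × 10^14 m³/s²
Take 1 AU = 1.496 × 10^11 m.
rₚ = 0.06133 AU = 9.17497 × 10^9 m
rₐ = 1.052 AU = 1.57379 × 10^11 m
GM = 7.937 × 10^14 m³/s²
a = (rₚ + rₐ)/2 = 8.32771 × 10^10 m
e = (rₐ − rₚ)/(rₐ + rₚ) = (1.48204 × 10^11) / (1.66554 × 10^11) = 0.889826
(a) 1 − e² = 0.20821;  p = a(1 − e²) = 8.32771 × 10^10 × 0.20821 = 1.73391 × 10^10 m ≈ 0.1159 AU
(b) vₚ² = GM (2/rₚ − 1/a) = 7.937 × 10^14 × (2.17984 × 10^-10 − 1.20081 × 10^-11) = 163483 m²/s²;  vₚ = 404.331 m/s ≈ 404.3 m/s
(c) 2a = 1.66554 × 10^11 m;  ε = −GM/(2a) = -4765.42 J/kg ≈ -4.765 kJ/kg

Final answer:
(a) semi-latus rectum p = 0.1159 AU
(b) velocity at periapsis vₚ = 404.3 m/s
(c) specific energy ε = -4.765 kJ/kg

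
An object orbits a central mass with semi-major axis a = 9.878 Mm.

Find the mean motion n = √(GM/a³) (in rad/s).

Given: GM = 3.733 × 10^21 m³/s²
a = 9.878 Mm = 9.878 × 10^6 m
GM = 3.733 × 10^21 m³/s²
a³ = 9.63845 × 10^20 m³
GM/a³ = (3.733 × 10^21) / (9.63845 × 10^20) = 3.87303 s⁻²
n = √(GM/a³) = 1.968 rad/s ≈ 1.968 rad/s

Final answer: n = 1.968 rad/s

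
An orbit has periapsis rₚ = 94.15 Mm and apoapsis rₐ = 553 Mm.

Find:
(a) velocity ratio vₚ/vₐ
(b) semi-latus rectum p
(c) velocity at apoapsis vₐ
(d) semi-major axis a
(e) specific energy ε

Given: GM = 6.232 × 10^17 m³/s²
rₚ = 94.15 Mm = 9.415 × 10^7 m
rₐ = 553 Mm = 5.53 × 10^8 m
GM = 6.232 × 10^17 m³/s²
a = (rₚ + rₐ)/2 = 3.23575 × 10^8 m
e = (rₐ − rₚ)/(rₐ + rₚ) = (4.5885 × 10^8) / (6.4715 × 10^8) = 0.709032
(a) vₚ/vₐ = rₐ/rₚ (angular momentum) = (5.53 × 10^8) / (9.415 × 10^7) = 5.87361 ≈ 5.874
(b) 1 − e² = 0.497274;  p = a(1 − e²) = 3.23575 × 10^8 × 0.497274 = 1.60905 × 10^8 m ≈ 160.9 Mm
(c) vₐ² = GM (2/rₐ − 1/a) = 6.232 × 10^17 × (3.61664 × 10^-9 − 3.09047 × 10^-9) = 3.27905 × 10^8 m²/s²;  vₐ = 18108.1 m/s ≈ 18.11 km/s
(d) a = 3.23575 × 10^8 m ≈ 323.6 Mm
(e) 2a = 6.4715 × 10^8 m;  ε = −GM/(2a) = -9.62992 × 10^8 J/kg ≈ -963 MJ/kg

Final answer:
(a) velocity ratio vₚ/vₐ = 5.874
(b) semi-latus rectum p = 160.9 Mm
(c) velocity at apoapsis vₐ = 18.11 km/s
(d) semi-major axis a = 323.6 Mm
(e) specific energy ε = -963 MJ/kg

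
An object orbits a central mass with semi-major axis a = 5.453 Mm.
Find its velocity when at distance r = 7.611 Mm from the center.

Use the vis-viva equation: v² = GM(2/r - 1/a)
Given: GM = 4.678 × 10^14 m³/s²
a = 5.453 Mm = 5.453 × 10^6 m
r = 7.611 Mm = 7.611 × 10^6 m
GM = 4.678 × 10^14 m³/s²
2/r − 1/a = 2.62778 × 10^-7 − 1.83385 × 10^-7 = 7.93923 × 10^-8 m⁻¹
v² = GM (2/r − 1/a) = 3.71397 × 10^7 m²/s²
v = 6094.24 m/s ≈ 6.094 km/s

Final answer: 6.094 km/s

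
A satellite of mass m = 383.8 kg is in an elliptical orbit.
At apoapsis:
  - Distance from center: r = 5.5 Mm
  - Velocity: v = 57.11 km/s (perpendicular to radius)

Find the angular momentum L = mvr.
r = 5.5 Mm = 5.5 × 10^6 m
v = 57.11 km/s = 57110 m/s
vr = 57110 × 5.5 × 10^6 = 3.14105 × 10^11 m²/s
L = m × vr = 383.8 × 3.14105 × 10^11 = 1.20553 × 10^14 kg·m²/s ≈ 1.206 × 10^14 kg·m²/s

Final answer: L = 1.206 × 10^14 kg·m²/s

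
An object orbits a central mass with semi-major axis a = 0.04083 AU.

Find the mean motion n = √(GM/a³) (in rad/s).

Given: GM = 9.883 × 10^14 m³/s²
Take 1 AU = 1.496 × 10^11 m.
a = 0.04083 AU = 6.10817 × 10^9 m
GM = 9.883 × 10^14 m³/s²
a³ = 2.27894 × 10^29 m³
GM/a³ = (9.883 × 10^14) / (2.27894 × 10^29) = 4.33667 × 10^-15 s⁻²
n = √(GM/a³) = 6.58534 × 10^-8 rad/s ≈ 6.585 × 10^-8 rad/s

Final answer: n = 6.585 × 10^-8 rad/s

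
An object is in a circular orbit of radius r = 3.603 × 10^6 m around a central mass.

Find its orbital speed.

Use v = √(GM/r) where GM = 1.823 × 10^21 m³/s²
r = 3.603 × 10^6 m
GM = 1.823 × 10^21 m³/s²
GM/r = (1.823 × 10^21) / (3.603 × 10^6) = 5.05967 × 10^14 m²/s²
v = √(GM/r) = 2.24937 × 10^7 m/s ≈ 2.249 × 10^4 km/s

Final answer: 2.249 × 10^4 km/s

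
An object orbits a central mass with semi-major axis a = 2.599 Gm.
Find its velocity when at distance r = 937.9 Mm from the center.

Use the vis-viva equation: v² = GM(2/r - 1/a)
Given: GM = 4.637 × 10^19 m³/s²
a = 2.599 Gm = 2.599 × 10^9 m
r = 937.9 Mm = 9.379 × 10^8 m
GM = 4.637 × 10^19 m³/s²
2/r − 1/a = 2.13242 × 10^-9 − 3.84763 × 10^-10 = 1.74766 × 10^-9 m⁻¹
v² = GM (2/r − 1/a) = 8.1039 × 10^10 m²/s²
v = 284673 m/s ≈ 284.7 km/s

Final answer: 284.7 km/s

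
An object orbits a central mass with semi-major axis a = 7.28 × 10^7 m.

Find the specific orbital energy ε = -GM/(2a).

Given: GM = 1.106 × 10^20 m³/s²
a = 7.28 × 10^7 m
GM = 1.106 × 10^20 m³/s²
2a = 1.456 × 10^8 m
ε = −GM/(2a) = -7.59615 × 10^11 J/kg ≈ -759.6 GJ/kg

Final answer: -759.6 GJ/kg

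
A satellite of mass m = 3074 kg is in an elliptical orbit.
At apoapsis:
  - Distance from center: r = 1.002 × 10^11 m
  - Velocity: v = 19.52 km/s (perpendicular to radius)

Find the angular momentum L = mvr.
r = 1.002 × 10^11 m
v = 19.52 km/s = 19520 m/s
vr = 19520 × 1.002 × 10^11 = 1.9559 × 10^15 m²/s
L = m × vr = 3074 × 1.9559 × 10^15 = 6.01245 × 10^18 kg·m²/s ≈ 6.012 × 10^18 kg·m²/s

Final answer: L = 6.012 × 10^18 kg·m²/s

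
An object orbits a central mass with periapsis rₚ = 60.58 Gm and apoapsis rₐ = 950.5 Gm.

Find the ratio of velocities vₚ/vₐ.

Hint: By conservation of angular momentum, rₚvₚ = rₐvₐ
rₚ = 60.58 Gm = 6.058 × 10^10 m
rₐ = 950.5 Gm = 9.505 × 10^11 m
rₚvₚ = rₐvₐ  ⇒  vₚ/vₐ = rₐ/rₚ
vₚ/vₐ = (9.505 × 10^11) / (6.058 × 10^10) = 15.69

Final answer: vₚ/vₐ = 15.69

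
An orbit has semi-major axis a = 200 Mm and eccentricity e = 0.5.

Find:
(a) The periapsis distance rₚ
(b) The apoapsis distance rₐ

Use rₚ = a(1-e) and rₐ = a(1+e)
a = 200 Mm = 2 × 10^8 m
e = 0.5:  1 − e = 0.5,  1 + e = 1.5
(a) rₚ = a(1 − e) = 2 × 10^8 m × 0.5 = 1 × 10^8 m ≈ 100 Mm
(b) rₐ = a(1 + e) = 2 × 10^8 m × 1.5 = 3 × 10^8 m ≈ 300 Mm

Final answer:
(a) rₚ = 100 Mm
(b) rₐ = 300 Mm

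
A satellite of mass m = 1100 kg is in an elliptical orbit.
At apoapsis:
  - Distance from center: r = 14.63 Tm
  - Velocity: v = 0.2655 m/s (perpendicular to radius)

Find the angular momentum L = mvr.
r = 14.63 Tm = 1.463 × 10^13 m
v = 0.2655 m/s
vr = 0.2655 × 1.463 × 10^13 = 3.88426 × 10^12 m²/s
L = m × vr = 1100 × 3.88426 × 10^12 = 4.27269 × 10^15 kg·m²/s ≈ 4.273 × 10^15 kg·m²/s

Final answer: L = 4.273 × 10^15 kg·m²/s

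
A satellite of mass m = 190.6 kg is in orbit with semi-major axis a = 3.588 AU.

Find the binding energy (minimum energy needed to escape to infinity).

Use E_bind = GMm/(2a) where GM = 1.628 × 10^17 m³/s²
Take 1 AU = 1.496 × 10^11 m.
a = 3.588 AU = 5.36765 × 10^11 m
GM = 1.628 × 10^17 m³/s²
m = 190.6 kg
GMm = 1.628 × 10^17 × 190.6 = 3.10297 × 10^19 m³·kg/s²
2a = 1.07353 × 10^12 m
E_bind = GMm/(2a) = 2.89044 × 10^7 J ≈ 28.9 MJ

Final answer: 28.9 MJ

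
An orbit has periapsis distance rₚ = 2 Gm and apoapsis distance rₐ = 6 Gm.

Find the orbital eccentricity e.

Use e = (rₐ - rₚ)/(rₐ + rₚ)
rₚ = 2 Gm = 2 × 10^9 m
rₐ = 6 Gm = 6 × 10^9 m
rₐ − rₚ = 4 × 10^9 m
rₐ + rₚ = 8 × 10^9 m
e = (rₐ − rₚ)/(rₐ + rₚ) = 0.5

Final answer: e = 0.5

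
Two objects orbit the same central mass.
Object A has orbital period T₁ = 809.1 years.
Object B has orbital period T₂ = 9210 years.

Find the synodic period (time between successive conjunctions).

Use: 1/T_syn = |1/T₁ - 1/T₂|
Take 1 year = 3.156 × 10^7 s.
T₁ = 809.1 years = 2.55352 × 10^10 s
T₂ = 9210 years = 2.90668 × 10^11 s
1/T₁ = 3.91616 × 10^-11 s⁻¹
1/T₂ = 3.44036 × 10^-12 s⁻¹
|1/T₁ − 1/T₂| = 3.57213 × 10^-11 s⁻¹
T_syn = 1 / |1/T₁ − 1/T₂| = 2.79945 × 10^10 s ≈ 887 years

Final answer: T_syn = 887 years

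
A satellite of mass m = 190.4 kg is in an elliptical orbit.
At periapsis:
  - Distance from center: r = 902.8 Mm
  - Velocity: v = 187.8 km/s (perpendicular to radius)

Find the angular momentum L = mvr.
r = 902.8 Mm = 9.028 × 10^8 m
v = 187.8 km/s = 187800 m/s
vr = 187800 × 9.028 × 10^8 = 1.69546 × 10^14 m²/s
L = m × vr = 190.4 × 1.69546 × 10^14 = 3.22815 × 10^16 kg·m²/s ≈ 3.228 × 10^16 kg·m²/s

Final answer: L = 3.228 × 10^16 kg·m²/s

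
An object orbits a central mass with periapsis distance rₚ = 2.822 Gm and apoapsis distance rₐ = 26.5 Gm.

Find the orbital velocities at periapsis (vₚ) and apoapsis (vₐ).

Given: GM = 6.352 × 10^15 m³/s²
rₚ = 2.822 Gm = 2.822 × 10^9 m
rₐ = 26.5 Gm = 2.65 × 10^10 m
GM = 6.352 × 10^15 m³/s²
a = (rₚ + rₐ)/2 = 1.4661 × 10^10 m
Vis-viva: v² = GM (2/r − 1/a)
vₚ² = 6.352 × 10^15 × (7.08717 × 10^-10 − 6.82082 × 10^-11) = 4.06851 × 10^6 m²/s²
vₚ = 2017.06 m/s ≈ 2.017 km/s
vₐ² = 6.352 × 10^15 × (7.54717 × 10^-11 − 6.82082 × 10^-11) = 46137.9 m²/s²
vₐ = 214.797 m/s ≈ 214.8 m/s

Final answer: vₚ = 2.017 km/s, vₐ = 214.8 m/s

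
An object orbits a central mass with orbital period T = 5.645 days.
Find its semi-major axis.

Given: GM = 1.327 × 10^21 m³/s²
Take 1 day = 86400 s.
T = 5.645 days = 487728 s
GM = 1.327 × 10^21 m³/s²
Kepler's third law: a³ = GM T² / (4π²)
T² = 2.37879 × 10^11 s²
a³ = (1.327 × 10^21) × (2.37879 × 10^11) / (4π²) = 7.99589 × 10^30 m³
a = (a³)^(1/3) = 1.99966 × 10^10 m ≈ 20 Gm

Final answer: 20 Gm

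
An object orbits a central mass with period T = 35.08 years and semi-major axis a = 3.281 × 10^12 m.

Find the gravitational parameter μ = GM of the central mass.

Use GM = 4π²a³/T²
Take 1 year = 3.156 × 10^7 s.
T = 35.08 years = 1.10712 × 10^9 s
a = 3.281 × 10^12 m
a³ = 3.53198 × 10^37 m³
T² = 1.22573 × 10^18 s²
GM = 4π² × (3.53198 × 10^37) / (1.22573 × 10^18) = 1.13759 × 10^21 m³/s²
GM ≈ 1.138 × 10^21 m³/s²

Final answer: GM = 1.138 × 10^21 m³/s²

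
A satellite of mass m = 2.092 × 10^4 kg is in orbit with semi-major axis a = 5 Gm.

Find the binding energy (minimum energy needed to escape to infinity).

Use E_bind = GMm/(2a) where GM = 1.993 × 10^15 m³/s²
a = 5 Gm = 5 × 10^9 m
GM = 1.993 × 10^15 m³/s²
m = 2.092 × 10^4 kg
GMm = 1.993 × 10^15 × 20920 = 4.16936 × 10^19 m³·kg/s²
2a = 1 × 10^10 m
E_bind = GMm/(2a) = 4.16936 × 10^9 J ≈ 4.169 GJ

Final answer: 4.169 GJ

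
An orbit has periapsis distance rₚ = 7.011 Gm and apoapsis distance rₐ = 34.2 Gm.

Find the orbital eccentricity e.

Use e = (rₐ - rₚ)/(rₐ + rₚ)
rₚ = 7.011 Gm = 7.011 × 10^9 m
rₐ = 34.2 Gm = 3.42 × 10^10 m
rₐ − rₚ = 2.7189 × 10^10 m
rₐ + rₚ = 4.1211 × 10^10 m
e = (rₐ − rₚ)/(rₐ + rₚ) = 0.659751

Final answer: e = 0.6598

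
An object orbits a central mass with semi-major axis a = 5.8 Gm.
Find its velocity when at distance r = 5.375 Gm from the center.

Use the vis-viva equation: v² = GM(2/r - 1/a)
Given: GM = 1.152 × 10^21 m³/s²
a = 5.8 Gm = 5.8 × 10^9 m
r = 5.375 Gm = 5.375 × 10^9 m
GM = 1.152 × 10^21 m³/s²
2/r − 1/a = 3.72093 × 10^-10 − 1.72414 × 10^-10 = 1.99679 × 10^-10 m⁻¹
v² = GM (2/r − 1/a) = 2.3003 × 10^11 m²/s²
v = 479615 m/s ≈ 479.6 km/s

Final answer: 479.6 km/s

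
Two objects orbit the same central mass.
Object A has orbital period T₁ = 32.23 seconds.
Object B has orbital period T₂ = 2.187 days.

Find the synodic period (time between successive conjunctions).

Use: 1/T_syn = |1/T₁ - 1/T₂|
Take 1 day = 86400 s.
T₁ = 32.23 seconds
T₂ = 2.187 days = 188957 s
1/T₁ = 0.031027 s⁻¹
1/T₂ = 5.29221 × 10^-6 s⁻¹
|1/T₁ − 1/T₂| = 0.0310217 s⁻¹
T_syn = 1 / |1/T₁ − 1/T₂| = 32.2355 s ≈ 32.24 seconds

Final answer: T_syn = 32.24 seconds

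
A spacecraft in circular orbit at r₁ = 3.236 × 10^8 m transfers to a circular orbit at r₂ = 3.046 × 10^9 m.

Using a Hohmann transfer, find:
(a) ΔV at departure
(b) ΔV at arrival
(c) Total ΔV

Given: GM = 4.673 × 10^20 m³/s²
r₁ = 3.236 × 10^8 m
r₂ = 3.046 × 10^9 m
GM = 4.673 × 10^20 m³/s²
Transfer ellipse: a_t = (r₁ + r₂)/2 = 1.6848 × 10^9 m
Circular speed at r₁: v₁ = √(GM/r₁) = 1.20169 × 10^6 m/s
Transfer speed at r₁ (periapsis): v₁ₜ = √(GM(2/r₁ − 1/a_t)) = 1.61579 × 10^6 m/s
(a) ΔV₁ = v₁ₜ − v₁ = 414095 m/s ≈ 414.1 km/s
Circular speed at r₂: v₂ = √(GM/r₂) = 391681 m/s
Transfer speed at r₂ (apoapsis): v₂ₜ = √(GM(2/r₂ − 1/a_t)) = 171658 m/s
(b) ΔV₂ = v₂ − v₂ₜ = 220024 m/s ≈ 220 km/s
(c) ΔV_total = ΔV₁ + ΔV₂ = 634119 m/s ≈ 634.1 km/s

Final answer:
(a) ΔV₁ = 414.1 km/s
(b) ΔV₂ = 220 km/s
(c) ΔV_total = 634.1 km/s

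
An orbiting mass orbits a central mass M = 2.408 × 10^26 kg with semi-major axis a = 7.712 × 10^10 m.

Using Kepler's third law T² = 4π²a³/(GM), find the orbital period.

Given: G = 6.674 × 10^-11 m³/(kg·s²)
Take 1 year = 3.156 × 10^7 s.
M = 2.408 × 10^26 kg
GM = G × M = 6.674 × 10^-11 × 2.408 × 10^26 = 1.6071 × 10^16 m³/s²
a = 7.712 × 10^10 m
a³ = 4.58671 × 10^32 m³
T = 2π √(a³/GM) = 2π √((4.58671 × 10^32) / (1.6071 × 10^16)) = 2π × 1.68939 × 10^8 s
T = 1.06147 × 10^9 s ≈ 33.63 years

Final answer: 33.63 years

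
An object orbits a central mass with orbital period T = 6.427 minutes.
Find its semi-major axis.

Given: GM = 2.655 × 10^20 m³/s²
T = 6.427 minutes = 385.62 s
GM = 2.655 × 10^20 m³/s²
Kepler's third law: a³ = GM T² / (4π²)
T² = 148703 s²
a³ = (2.655 × 10^20) × 148703 / (4π²) = 1.00006 × 10^24 m³
a = (a³)^(1/3) = 1.00002 × 10^8 m ≈ 100 Mm

Final answer: 100 Mm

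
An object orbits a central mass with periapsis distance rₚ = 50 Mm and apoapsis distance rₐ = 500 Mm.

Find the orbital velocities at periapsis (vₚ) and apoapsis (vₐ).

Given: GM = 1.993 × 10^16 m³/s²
rₚ = 50 Mm = 5 × 10^7 m
rₐ = 500 Mm = 5 × 10^8 m
GM = 1.993 × 10^16 m³/s²
a = (rₚ + rₐ)/2 = 2.75 × 10^8 m
Vis-viva: v² = GM (2/r − 1/a)
vₚ² = 1.993 × 10^16 × (4 × 10^-8 − 3.63636 × 10^-9) = 7.24727 × 10^8 m²/s²
vₚ = 26920.8 m/s ≈ 26.92 km/s
vₐ² = 1.993 × 10^16 × (4 × 10^-9 − 3.63636 × 10^-9) = 7.24727 × 10^6 m²/s²
vₐ = 2692.08 m/s ≈ 2.692 km/s

Final answer: vₚ = 26.92 km/s, vₐ = 2.692 km/s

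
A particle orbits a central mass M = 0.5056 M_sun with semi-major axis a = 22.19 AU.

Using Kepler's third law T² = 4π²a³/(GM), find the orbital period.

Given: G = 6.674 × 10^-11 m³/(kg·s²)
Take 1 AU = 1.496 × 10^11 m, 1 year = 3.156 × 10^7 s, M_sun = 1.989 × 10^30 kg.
M = 0.5056 M_sun = 1.00564 × 10^30 kg
GM = G × M = 6.674 × 10^-11 × 1.00564 × 10^30 = 6.71163 × 10^19 m³/s²
a = 22.19 AU = 3.31962 × 10^12 m
a³ = 3.65819 × 10^37 m³
T = 2π √(a³/GM) = 2π √((3.65819 × 10^37) / (6.71163 × 10^19)) = 2π × 7.38277 × 10^8 s
T = 4.63873 × 10^9 s ≈ 147 years

Final answer: 147 years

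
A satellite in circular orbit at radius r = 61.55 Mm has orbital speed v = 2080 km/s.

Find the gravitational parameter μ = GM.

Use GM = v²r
r = 61.55 Mm = 6.155 × 10^7 m
v = 2080 km/s = 2.08 × 10^6 m/s
v² = 4.3264 × 10^12 m²/s²
GM = v²r = 4.3264 × 10^12 × 6.155 × 10^7 = 2.6629 × 10^20 m³/s²
GM ≈ 2.663 × 10^20 m³/s²

Final answer: GM = 2.663 × 10^20 m³/s²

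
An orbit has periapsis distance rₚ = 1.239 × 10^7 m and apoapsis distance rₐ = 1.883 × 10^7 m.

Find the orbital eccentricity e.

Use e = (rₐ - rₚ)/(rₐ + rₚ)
rₚ = 1.239 × 10^7 m
rₐ = 1.883 × 10^7 m
rₐ − rₚ = 6.44 × 10^6 m
rₐ + rₚ = 3.122 × 10^7 m
e = (rₐ − rₚ)/(rₐ + rₚ) = 0.206278

Final answer: e = 0.2063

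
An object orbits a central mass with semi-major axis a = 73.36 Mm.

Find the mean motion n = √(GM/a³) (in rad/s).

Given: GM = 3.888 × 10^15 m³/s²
a = 73.36 Mm = 7.336 × 10^7 m
GM = 3.888 × 10^15 m³/s²
a³ = 3.94801 × 10^23 m³
GM/a³ = (3.888 × 10^15) / (3.94801 × 10^23) = 9.84801 × 10^-9 s⁻²
n = √(GM/a³) = 9.92371 × 10^-5 rad/s ≈ 9.924 × 10^-5 rad/s

Final answer: n = 9.924 × 10^-5 rad/s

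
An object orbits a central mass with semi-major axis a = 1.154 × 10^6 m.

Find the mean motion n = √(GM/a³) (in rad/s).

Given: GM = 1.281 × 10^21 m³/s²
a = 1.154 × 10^6 m
GM = 1.281 × 10^21 m³/s²
a³ = 1.5368 × 10^18 m³
GM/a³ = (1.281 × 10^21) / (1.5368 × 10^18) = 833.55 s⁻²
n = √(GM/a³) = 28.8713 rad/s ≈ 28.87 rad/s

Final answer: n = 28.87 rad/s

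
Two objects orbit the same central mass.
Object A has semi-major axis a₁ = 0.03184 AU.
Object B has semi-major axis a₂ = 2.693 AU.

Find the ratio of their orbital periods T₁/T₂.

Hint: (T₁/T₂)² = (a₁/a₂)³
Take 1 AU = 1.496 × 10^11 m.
a₁ = 0.03184 AU = 4.76326 × 10^9 m
a₂ = 2.693 AU = 4.02873 × 10^11 m
a₁/a₂ = 0.0118232
T₁/T₂ = (a₁/a₂)^(3/2) = (0.0118232)^1.5 = 0.0012856

Final answer: T₁/T₂ = 0.001286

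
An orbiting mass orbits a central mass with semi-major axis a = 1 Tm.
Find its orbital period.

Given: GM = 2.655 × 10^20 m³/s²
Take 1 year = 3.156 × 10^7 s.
a = 1 Tm = 1 × 10^12 m
GM = 2.655 × 10^20 m³/s²
a³ = 1 × 10^36 m³
T = 2π √(a³/GM) = 2π √((1 × 10^36) / (2.655 × 10^20)) = 2π × 6.13716 × 10^7 s
T = 3.85609 × 10^8 s ≈ 12.22 years

Final answer: 12.22 years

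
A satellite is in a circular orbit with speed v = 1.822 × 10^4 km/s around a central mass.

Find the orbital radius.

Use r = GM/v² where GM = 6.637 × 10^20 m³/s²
v = 1.822 × 10^4 km/s = 1.822 × 10^7 m/s
GM = 6.637 × 10^20 m³/s²
v² = 3.31968 × 10^14 m²/s²
r = GM/v² = (6.637 × 10^20) / (3.31968 × 10^14) = 1.99929 × 10^6 m ≈ 1.999 Mm

Final answer: 1.999 Mm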